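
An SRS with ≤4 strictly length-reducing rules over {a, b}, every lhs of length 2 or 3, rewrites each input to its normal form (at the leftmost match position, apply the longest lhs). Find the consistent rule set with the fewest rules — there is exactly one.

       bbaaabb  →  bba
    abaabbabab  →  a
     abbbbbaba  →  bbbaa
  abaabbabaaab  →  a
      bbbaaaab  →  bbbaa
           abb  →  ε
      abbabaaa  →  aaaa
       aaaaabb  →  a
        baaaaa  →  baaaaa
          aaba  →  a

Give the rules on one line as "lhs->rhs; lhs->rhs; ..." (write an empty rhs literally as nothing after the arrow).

aab->; ab->a; abb->

  | bbaaabb => bbab => bba
  | abaabbabab => aaabbabab => ababab => aabab => ab => a
  | abbbbbaba => bbbaba => bbbaa
  | abaabbabaaab => aaabbabaaab => ababaaab => aabaaab => aaab => a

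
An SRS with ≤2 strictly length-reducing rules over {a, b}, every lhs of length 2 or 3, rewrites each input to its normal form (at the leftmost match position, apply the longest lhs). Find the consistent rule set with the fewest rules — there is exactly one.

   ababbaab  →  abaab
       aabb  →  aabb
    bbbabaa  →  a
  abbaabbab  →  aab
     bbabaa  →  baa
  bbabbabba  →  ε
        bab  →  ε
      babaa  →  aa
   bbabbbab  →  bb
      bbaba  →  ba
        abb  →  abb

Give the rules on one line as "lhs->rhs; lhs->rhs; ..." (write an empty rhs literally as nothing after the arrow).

bab->; bba->

  | ababbaab => abaab
  | aabb
  | bbbabaa => bbaa => a
  | abbaabbab => aabbab => aab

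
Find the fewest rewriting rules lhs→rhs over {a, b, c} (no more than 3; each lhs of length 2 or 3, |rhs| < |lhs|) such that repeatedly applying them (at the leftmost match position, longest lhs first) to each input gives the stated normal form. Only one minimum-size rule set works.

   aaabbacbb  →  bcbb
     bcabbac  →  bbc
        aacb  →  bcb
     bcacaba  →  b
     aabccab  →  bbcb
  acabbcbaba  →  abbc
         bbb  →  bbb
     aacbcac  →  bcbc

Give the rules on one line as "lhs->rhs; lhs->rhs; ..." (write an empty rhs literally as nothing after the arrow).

aa->b; ba->; ca->

  | aaabbacbb => babbacbb => bbacbb => bcbb
  | bcabbac => bbbac => bbc
  | aacb => bcb
  | bcacaba => bcaba => bba => b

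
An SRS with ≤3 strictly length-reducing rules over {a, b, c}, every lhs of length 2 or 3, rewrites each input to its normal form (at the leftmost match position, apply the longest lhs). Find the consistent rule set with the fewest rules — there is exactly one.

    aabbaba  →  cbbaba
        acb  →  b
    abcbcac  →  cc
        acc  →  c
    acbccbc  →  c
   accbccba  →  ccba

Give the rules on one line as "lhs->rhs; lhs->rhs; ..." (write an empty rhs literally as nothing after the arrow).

  | aabbaba => cbbaba
  | acb => b
  | abcbcac => abcac => aac => cc
  | acc => c

aa->c; ac->; bc->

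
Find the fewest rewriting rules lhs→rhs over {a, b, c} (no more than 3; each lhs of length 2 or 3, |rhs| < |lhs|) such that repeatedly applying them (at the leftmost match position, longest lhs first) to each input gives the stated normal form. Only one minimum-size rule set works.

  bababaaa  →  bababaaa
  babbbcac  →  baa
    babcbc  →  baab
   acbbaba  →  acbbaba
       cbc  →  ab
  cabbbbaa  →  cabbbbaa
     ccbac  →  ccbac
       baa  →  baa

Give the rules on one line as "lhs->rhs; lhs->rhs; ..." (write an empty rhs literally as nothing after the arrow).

bc->c; cac->a; cbc->ab

  | bababaaa
  | babbbcac => babbcac => babcac => bacac => baa
  | babcbc => bacbc => baab
  | acbbaba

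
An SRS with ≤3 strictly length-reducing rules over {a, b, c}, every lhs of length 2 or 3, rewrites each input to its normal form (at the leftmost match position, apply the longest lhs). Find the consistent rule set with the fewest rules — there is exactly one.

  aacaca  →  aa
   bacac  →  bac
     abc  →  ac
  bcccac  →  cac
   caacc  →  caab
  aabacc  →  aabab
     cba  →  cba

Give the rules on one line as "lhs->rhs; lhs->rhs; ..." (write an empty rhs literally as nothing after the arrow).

  | aacaca => aaca => aa
  | bacac => bac
  | abc => ac
  | bcccac => cccac => bcac => cac

aca->a; bc->c; cc->b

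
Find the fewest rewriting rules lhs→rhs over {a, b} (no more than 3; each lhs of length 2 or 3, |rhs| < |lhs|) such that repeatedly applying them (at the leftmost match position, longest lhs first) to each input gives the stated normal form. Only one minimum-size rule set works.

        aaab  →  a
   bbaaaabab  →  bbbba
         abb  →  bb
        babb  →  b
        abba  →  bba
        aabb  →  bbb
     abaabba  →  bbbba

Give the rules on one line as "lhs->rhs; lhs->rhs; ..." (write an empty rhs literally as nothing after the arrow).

aa->b; ab->b; bab->a

  | aaab => bab => a
  | bbaaaabab => bbbaabab => bbbbbab => bbbba
  | abb => bb
  | babb => ab => b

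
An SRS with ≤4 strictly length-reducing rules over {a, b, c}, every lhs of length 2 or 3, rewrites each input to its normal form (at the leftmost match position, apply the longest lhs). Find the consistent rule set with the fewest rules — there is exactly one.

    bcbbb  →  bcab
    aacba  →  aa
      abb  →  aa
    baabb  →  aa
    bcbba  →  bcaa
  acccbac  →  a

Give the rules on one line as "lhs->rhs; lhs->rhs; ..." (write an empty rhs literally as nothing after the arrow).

  | bcbbb => bcab
  | aacba => aaba => aa
  | abb => aa
  | baabb => abb => aa

ac->a; ba->; bb->a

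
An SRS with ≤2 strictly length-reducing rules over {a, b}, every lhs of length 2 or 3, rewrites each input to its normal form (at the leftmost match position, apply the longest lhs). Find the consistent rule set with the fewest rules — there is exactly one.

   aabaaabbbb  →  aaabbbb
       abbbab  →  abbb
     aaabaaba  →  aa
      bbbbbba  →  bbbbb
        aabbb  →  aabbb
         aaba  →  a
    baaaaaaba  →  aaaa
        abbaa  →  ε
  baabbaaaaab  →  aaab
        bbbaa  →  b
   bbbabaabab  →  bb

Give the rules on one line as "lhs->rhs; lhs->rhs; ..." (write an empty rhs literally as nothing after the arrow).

  | aabaaabbbb => aaabbbb
  | abbbab => abbb
  | aaabaaba => aaaba => aa
  | bbbbbba => bbbbb

aba->; ba->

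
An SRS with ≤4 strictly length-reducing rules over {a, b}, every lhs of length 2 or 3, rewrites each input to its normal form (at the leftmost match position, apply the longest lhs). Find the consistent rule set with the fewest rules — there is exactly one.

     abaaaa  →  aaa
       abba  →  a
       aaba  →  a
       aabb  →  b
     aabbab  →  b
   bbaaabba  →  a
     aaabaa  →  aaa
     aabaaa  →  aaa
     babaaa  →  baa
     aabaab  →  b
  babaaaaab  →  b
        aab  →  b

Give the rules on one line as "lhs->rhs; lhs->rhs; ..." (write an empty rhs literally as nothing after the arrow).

ab->b; aba->; bb->b; bba->a

  | abaaaa => aaa
  | abba => bba => a
  | aaba => a
  | aabb => abb => bb => b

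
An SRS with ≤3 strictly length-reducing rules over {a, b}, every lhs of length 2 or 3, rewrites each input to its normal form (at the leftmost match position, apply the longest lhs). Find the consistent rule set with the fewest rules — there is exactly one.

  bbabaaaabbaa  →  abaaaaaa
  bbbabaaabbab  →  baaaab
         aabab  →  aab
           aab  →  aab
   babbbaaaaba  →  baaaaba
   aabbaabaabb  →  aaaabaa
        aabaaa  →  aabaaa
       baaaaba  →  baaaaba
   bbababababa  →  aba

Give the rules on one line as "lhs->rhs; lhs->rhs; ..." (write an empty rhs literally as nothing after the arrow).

  | bbabaaaabbaa => abaaaabbaa => abaaaaaa
  | bbbabaaabbab => babaaabbab => baaabbab => baaaab
  | aabab => aab
  | aab

bab->b; bb->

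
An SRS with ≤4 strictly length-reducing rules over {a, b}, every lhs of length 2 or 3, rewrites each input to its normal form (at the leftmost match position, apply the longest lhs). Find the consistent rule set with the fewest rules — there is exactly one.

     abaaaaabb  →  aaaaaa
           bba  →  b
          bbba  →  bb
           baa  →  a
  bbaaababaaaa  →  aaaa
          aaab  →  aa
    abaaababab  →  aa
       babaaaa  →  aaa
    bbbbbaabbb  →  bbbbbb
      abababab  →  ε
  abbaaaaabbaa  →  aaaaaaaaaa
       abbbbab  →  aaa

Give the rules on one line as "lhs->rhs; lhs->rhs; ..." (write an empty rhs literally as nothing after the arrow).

  | abaaaaabb => aaaaabb => aaaaaa
  | bba => b
  | bbba => bb
  | baa => a

ab->; abb->aa; ba->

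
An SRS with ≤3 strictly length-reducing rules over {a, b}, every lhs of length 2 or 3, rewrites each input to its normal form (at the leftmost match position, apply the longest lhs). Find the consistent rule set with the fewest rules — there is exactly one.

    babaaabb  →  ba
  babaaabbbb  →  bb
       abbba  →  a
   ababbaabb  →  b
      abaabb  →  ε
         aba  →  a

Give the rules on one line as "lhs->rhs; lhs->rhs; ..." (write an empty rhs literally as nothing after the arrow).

ab->; bba->a

  | babaaabb => baaabb => baab => ba
  | babaaabbbb => baaabbbb => baabbb => babb => bb
  | abbba => bba => a
  | ababbaabb => abbaabb => baabb => bab => b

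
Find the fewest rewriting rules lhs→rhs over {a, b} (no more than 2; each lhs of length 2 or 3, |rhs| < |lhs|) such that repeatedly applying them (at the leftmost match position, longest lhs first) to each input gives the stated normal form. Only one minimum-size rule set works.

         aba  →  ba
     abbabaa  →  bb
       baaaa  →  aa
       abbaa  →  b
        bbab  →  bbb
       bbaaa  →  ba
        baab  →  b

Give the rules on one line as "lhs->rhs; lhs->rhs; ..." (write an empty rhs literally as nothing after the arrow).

  | aba => ba
  | abbabaa => bbabaa => bbbaa => bb
  | baaaa => aa
  | abbaa => bbaa => b

ab->b; baa->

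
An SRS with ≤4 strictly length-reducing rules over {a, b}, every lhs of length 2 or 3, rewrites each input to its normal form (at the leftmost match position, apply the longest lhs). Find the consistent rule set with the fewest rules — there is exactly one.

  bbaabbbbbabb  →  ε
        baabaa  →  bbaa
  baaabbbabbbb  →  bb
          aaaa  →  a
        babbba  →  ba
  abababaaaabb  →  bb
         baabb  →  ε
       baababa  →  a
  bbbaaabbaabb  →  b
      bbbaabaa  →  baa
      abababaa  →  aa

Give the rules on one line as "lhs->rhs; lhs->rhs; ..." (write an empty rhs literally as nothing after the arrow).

aaa->; ab->b; bbb->

  | bbaabbbbbabb => bbabbbbbabb => bbbbbbbabb => bbbbabb => babb => bbb => ε
  | baabaa => babaa => bbaa
  | baaabbbabbbb => bbbbabbbb => babbbb => bbbbb => bb
  | aaaa => a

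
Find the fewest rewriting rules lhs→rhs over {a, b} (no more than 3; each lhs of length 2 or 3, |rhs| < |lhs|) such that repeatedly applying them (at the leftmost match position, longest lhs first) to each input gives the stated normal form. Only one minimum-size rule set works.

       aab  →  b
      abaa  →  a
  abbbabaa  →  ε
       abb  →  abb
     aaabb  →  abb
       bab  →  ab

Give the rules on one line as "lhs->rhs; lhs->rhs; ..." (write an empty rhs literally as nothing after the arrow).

  | aab => b
  | abaa => aaa => a
  | abbbabaa => abbabaa => ababaa => aabaa => baa => aa => ε
  | abb

aa->; ba->a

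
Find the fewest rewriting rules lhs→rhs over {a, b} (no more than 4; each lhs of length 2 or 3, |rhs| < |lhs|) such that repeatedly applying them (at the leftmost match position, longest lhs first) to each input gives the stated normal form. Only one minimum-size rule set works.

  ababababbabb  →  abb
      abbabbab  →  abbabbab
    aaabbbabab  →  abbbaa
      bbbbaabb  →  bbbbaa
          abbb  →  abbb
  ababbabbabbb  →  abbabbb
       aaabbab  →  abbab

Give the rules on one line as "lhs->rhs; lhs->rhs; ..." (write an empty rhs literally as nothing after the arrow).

  | ababababbabb => aabababbabb => aaababbabb => ababbabb => aabbabb => aababb => aaabb => abb
  | abbabbab
  | aaabbbabab => abbbabab => abbbaab => abbbaa
  | bbbbaabb => bbbbaab => bbbbaa

aaa->a; aab->aa; aba->aa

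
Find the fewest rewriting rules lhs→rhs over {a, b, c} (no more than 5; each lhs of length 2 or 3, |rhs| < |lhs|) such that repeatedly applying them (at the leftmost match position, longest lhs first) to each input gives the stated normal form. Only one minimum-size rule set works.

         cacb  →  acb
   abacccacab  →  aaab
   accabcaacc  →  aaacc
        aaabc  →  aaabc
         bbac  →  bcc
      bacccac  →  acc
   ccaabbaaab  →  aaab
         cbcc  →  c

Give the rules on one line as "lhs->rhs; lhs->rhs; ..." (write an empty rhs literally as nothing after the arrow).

  | cacb => acb
  | abacccacab => accccacab => aabcacab => aabacab => aaccab => aacab => aaab
  | accabcaacc => acabcaacc => aabcaacc => aabaacc => aacacc => aaacc
  | aaabc

ba->c; ca->a; cbc->; ccc->ab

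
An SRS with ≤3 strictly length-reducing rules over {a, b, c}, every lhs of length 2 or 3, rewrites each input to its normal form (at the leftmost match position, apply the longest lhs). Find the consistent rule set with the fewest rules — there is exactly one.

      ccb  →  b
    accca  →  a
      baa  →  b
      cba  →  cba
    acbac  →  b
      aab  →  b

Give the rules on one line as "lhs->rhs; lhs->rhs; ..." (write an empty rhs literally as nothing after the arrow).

aa->; ac->; cc->

  | ccb => b
  | accca => cca => a
  | baa => b
  | cba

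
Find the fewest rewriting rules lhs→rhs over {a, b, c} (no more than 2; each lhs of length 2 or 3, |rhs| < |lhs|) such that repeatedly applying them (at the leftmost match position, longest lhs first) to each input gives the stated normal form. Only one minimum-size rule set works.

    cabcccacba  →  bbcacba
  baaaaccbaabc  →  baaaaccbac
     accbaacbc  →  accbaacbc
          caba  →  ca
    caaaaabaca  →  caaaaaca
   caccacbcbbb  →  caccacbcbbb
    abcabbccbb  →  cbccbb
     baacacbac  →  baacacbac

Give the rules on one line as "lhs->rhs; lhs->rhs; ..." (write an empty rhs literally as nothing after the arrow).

ab->; ccc->bb

  | cabcccacba => ccccacba => bbcacba
  | baaaaccbaabc => baaaaccbac
  | accbaacbc
  | caba => ca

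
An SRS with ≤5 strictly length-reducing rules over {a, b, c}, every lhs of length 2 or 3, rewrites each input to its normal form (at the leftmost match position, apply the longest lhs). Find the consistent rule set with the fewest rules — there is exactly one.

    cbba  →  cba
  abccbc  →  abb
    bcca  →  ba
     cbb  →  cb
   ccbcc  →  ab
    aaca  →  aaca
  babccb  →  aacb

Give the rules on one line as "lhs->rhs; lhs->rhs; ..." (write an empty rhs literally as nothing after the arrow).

bab->ac; bc->b; cbb->cb; cc->a

  | cbba => cba
  | abccbc => abcbc => abbc => abb
  | bcca => bca => ba
  | cbb => cb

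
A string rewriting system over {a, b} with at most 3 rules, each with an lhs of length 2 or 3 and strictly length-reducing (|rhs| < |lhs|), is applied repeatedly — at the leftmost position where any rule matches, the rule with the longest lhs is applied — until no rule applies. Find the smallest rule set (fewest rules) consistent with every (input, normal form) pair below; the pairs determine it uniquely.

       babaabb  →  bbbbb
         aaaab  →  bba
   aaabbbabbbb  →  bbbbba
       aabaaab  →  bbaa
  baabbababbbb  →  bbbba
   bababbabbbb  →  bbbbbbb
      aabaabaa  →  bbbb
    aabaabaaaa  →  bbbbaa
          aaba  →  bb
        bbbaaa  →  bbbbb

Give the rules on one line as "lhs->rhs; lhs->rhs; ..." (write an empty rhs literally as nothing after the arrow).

  | babaabb => baaabb => bbbbb
  | aaaab => bbab => bba
  | aaabbbabbbb => bbbbbabbbb => bbbbbabbb => bbbbbabb => bbbbbab => bbbbba
  | aabaaab => aaaaab => bbaab => bbaa

aaa->bb; ab->a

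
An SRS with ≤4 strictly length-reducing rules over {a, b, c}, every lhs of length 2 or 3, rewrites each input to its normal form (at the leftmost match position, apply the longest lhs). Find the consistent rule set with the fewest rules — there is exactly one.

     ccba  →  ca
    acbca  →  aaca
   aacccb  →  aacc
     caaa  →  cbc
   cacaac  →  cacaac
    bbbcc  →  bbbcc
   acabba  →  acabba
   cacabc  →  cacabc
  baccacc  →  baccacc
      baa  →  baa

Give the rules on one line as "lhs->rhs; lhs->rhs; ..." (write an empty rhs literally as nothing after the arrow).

  | ccba => ca
  | acbca => aaca
  | aacccb => aacc
  | caaa => cbc

aaa->bc; acb->aa; ccb->c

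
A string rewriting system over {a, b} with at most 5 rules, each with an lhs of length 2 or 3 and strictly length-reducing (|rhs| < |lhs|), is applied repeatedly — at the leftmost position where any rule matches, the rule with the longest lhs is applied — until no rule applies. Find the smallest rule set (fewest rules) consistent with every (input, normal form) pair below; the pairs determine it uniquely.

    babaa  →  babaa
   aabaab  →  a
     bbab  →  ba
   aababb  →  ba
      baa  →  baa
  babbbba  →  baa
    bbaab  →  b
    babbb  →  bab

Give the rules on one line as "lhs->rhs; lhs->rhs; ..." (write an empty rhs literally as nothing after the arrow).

aaa->; aab->ba; abb->a; bb->a

  | babaa
  | aabaab => baaab => bb => a
  | bbab => aab => ba
  | aababb => baabb => bbab => aab => ba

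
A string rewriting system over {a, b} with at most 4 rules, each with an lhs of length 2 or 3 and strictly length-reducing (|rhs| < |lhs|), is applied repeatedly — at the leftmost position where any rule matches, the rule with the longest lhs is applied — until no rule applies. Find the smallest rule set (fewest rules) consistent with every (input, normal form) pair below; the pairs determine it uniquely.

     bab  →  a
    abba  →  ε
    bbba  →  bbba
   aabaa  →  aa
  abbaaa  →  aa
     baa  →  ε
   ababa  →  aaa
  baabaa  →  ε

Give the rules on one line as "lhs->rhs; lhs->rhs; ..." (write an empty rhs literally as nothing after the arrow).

abb->ba; baa->; bab->a

  | bab => a
  | abba => baa => ε
  | bbba
  | aabaa => aa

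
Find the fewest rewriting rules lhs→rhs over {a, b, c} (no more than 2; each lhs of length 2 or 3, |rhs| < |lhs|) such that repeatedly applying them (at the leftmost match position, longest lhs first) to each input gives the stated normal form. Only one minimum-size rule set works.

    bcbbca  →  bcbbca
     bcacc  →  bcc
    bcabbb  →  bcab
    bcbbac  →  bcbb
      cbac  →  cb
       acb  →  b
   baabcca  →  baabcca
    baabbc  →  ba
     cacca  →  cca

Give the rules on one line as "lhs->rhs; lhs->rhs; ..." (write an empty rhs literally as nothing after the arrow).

  | bcbbca
  | bcacc => bcc
  | bcabbb => bcab
  | bcbbac => bcbb

abb->a; ac->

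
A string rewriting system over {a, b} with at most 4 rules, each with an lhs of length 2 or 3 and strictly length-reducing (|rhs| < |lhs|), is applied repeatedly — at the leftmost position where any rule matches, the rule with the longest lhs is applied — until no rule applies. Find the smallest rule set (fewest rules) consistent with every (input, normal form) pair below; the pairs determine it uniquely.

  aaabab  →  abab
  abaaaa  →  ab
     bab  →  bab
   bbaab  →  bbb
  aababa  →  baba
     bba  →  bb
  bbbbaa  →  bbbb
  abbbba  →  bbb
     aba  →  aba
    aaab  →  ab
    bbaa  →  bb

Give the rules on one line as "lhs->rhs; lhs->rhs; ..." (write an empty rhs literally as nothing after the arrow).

  | aaabab => abab
  | abaaaa => abaa => ab
  | bab
  | bbaab => bbab => bbb

aa->; abb->b; bba->bb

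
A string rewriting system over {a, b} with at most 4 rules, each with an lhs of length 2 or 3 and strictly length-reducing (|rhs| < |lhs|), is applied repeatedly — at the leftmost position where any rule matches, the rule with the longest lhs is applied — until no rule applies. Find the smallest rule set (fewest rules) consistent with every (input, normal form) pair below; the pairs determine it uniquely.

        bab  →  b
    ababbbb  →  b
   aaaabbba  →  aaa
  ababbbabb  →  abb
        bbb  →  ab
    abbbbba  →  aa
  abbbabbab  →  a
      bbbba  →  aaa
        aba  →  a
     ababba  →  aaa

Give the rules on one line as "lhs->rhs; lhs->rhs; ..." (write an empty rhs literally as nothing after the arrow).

aab->ba; ba->; bba->aa; bbb->ab

  | bab => b
  | ababbbb => abbbb => aabb => bab => b
  | aaaabbba => aababba => baabba => abba => aaa
  | ababbbabb => abbbabb => aababb => baabb => abb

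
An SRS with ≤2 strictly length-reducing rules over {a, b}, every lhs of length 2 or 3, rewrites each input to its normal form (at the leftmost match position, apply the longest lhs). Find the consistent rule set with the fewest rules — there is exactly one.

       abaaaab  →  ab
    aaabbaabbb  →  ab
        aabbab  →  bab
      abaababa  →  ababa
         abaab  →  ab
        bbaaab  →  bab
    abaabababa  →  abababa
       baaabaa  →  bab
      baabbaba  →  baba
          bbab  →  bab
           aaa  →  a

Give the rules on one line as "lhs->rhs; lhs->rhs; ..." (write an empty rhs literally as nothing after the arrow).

  | abaaaab => abaab => abb => ab
  | aaabbaabbb => abbaabbb => abaabbb => abbbb => abbb => abb => ab
  | aabbab => bbab => bab
  | abaababa => abbaba => ababa

aa->; bb->b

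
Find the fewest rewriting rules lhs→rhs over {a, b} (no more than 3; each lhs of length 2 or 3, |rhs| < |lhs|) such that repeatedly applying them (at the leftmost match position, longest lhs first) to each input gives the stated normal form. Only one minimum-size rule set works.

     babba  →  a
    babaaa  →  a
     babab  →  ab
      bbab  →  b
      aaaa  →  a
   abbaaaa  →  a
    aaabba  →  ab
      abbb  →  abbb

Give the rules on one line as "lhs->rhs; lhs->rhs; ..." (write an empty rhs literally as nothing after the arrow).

  | babba => baba => baa => a
  | babaaa => baaaa => aaa => aa => a
  | babab => baab => ab
  | bbab => bba => b

aa->a; ba->; bab->ba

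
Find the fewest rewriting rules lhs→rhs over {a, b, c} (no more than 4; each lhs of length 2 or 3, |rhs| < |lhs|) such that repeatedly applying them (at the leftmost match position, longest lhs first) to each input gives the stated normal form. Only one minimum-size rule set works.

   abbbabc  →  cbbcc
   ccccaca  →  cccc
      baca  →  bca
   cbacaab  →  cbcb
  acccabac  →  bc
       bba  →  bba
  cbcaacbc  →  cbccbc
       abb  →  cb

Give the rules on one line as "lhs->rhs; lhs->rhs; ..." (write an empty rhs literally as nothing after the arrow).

  | abbbabc => cbbabc => cbbcc
  | ccccaca => ccccaa => cccc
  | baca => bca
  | cbacaab => cbcaab => cbcb

aa->; ab->c; ac->a; bac->bc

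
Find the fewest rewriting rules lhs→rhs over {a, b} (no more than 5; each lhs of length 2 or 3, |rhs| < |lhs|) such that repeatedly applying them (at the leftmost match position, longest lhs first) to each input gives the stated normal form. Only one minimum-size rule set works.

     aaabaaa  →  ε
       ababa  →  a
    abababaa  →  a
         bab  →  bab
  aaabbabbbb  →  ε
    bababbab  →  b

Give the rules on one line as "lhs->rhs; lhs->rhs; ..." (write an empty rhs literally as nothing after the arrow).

aa->; aba->ba; baa->a; bb->

  | aaabaaa => abaaa => baaa => aa => ε
  | ababa => baba => bba => a
  | abababaa => bababaa => bbabaa => abaa => baa => a
  | bab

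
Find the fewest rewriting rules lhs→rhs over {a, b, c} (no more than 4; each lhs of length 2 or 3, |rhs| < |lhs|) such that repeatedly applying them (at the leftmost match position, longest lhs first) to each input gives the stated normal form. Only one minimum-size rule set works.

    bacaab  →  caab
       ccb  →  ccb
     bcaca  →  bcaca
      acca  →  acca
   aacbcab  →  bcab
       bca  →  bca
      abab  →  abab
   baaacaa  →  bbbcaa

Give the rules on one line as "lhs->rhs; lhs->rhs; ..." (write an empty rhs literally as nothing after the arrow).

  | bacaab => caab
  | ccb
  | bcaca
  | acca

aaa->bb; aac->; bac->c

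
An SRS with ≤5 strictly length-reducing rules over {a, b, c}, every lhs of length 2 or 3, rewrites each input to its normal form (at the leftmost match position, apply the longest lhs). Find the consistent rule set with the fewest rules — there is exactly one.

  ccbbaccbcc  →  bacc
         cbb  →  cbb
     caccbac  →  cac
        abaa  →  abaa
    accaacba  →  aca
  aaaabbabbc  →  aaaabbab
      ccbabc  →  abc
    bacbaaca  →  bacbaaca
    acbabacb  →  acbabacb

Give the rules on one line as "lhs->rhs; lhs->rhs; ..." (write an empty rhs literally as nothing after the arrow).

  | ccbbaccbcc => baccbcc => bacc
  | cbb
  | caccbac => caac => cac
  | abaa

bbc->b; caa->ca; cca->cc; ccb->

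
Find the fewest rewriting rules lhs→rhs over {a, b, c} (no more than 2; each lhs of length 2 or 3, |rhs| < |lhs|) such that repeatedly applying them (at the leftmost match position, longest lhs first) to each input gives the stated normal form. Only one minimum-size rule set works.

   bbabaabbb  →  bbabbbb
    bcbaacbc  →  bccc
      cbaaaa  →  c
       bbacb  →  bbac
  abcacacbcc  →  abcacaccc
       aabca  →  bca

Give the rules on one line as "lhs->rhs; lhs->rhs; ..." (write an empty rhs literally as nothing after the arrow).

aa->; cb->c

  | bbabaabbb => bbabbbb
  | bcbaacbc => bcaacbc => bccbc => bccc
  | cbaaaa => caaaa => caa => c
  | bbacb => bbac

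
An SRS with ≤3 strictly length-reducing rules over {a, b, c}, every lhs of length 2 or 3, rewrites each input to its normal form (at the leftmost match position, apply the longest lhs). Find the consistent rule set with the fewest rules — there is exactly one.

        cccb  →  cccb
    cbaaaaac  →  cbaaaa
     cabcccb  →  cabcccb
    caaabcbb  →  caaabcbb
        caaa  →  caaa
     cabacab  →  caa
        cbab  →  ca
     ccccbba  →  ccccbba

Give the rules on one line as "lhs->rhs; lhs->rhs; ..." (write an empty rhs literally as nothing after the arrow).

ac->; bab->a

  | cccb
  | cbaaaaac => cbaaaa
  | cabcccb
  | caaabcbb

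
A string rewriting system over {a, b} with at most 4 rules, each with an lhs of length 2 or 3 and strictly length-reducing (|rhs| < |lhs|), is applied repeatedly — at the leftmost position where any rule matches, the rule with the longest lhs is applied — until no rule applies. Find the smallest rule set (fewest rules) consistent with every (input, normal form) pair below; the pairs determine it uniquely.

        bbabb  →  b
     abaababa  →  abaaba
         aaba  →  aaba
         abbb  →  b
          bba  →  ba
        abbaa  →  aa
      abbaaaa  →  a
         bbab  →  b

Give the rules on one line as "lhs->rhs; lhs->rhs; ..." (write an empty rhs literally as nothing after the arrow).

  | bbabb => babb => bb => b
  | abaababa => abaaba
  | aaba
  | abbb => b

aaa->; abb->; bab->b; bb->b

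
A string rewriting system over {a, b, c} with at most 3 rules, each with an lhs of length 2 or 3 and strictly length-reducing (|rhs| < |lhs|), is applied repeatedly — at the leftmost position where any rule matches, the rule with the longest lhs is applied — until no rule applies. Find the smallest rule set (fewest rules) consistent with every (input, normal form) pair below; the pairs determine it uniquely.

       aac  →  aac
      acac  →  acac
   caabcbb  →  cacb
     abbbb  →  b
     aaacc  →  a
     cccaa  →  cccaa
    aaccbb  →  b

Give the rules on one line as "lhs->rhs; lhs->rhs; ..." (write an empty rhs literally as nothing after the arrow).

  | aac
  | acac
  | caabcbb => cacbb => cacb
  | abbbb => bbb => bb => b

ab->; acc->b; bb->b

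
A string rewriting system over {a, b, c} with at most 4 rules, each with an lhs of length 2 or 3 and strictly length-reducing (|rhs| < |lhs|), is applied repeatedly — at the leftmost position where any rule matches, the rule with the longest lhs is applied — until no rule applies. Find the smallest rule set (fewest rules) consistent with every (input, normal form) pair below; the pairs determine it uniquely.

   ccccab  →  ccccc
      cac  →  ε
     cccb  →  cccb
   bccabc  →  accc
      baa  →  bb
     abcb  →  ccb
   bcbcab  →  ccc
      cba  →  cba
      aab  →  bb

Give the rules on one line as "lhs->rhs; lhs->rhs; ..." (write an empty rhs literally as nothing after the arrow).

aa->b; ab->c; bc->a; cac->

  | ccccab => ccccc
  | cac => ε
  | cccb
  | bccabc => acabc => accc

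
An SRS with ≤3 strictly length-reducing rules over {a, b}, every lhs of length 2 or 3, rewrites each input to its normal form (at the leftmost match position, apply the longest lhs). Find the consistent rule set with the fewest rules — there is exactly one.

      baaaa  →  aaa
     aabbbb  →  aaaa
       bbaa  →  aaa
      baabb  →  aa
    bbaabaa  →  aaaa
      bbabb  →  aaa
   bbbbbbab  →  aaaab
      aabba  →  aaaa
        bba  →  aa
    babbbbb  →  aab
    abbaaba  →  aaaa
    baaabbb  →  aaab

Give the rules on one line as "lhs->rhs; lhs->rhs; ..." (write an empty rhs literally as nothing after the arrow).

  | baaaa => aaa
  | aabbbb => aaabb => aaaa
  | bbaa => aaa
  | baabb => abb => aa

ba->; bb->a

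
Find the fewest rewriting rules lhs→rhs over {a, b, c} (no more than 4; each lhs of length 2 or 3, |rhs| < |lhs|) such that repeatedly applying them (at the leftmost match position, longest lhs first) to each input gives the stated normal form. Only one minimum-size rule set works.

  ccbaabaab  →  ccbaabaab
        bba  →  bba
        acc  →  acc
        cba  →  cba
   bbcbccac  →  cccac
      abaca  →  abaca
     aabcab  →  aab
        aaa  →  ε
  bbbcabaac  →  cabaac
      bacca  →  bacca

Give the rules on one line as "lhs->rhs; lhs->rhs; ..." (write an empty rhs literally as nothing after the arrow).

  | ccbaabaab
  | bba
  | acc
  | cba

aaa->; abc->; bc->c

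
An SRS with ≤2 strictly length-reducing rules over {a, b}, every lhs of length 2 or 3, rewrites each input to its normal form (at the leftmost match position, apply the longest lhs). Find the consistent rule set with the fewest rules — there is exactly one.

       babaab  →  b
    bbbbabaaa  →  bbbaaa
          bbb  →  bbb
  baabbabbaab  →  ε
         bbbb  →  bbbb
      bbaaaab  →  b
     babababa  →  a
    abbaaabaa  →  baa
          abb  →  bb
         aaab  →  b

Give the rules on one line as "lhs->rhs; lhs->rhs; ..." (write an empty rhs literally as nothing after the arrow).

ab->b; bab->

  | babaab => aab => ab => b
  | bbbbabaaa => bbbaaa
  | bbb
  | baabbabbaab => babbabbaab => babbaab => baab => bab => ε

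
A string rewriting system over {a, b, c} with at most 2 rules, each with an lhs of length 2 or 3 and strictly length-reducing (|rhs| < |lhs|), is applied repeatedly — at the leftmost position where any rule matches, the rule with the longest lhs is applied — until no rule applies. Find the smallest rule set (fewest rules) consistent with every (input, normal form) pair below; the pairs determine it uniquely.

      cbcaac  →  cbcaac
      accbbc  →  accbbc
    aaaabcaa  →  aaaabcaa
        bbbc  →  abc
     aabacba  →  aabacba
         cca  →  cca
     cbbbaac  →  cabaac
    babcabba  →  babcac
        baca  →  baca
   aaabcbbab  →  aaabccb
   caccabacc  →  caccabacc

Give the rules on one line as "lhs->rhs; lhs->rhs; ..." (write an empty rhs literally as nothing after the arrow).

bba->c; bbb->ab

  | cbcaac
  | accbbc
  | aaaabcaa
  | bbbc => abc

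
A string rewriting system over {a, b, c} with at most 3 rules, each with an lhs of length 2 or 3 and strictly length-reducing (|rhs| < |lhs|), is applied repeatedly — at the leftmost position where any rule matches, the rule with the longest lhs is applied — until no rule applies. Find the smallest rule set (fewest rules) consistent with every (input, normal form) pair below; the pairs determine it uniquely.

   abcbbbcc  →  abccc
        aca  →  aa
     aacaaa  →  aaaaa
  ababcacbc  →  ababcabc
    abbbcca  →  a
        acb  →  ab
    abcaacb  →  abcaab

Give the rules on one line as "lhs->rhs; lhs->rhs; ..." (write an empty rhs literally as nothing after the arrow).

ac->a; acc->; bbb->

  | abcbbbcc => abccc
  | aca => aa
  | aacaaa => aaaaa
  | ababcacbc => ababcabc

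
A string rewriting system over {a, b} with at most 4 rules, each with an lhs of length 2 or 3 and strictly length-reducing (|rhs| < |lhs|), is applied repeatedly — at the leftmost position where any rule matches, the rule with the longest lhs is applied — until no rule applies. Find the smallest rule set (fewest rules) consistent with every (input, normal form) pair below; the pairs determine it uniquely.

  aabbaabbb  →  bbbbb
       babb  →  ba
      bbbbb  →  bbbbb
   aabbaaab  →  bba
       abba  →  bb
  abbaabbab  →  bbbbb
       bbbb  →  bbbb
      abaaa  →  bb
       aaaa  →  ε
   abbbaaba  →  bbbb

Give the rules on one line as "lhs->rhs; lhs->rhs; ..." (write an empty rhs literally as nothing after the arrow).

aa->; ab->a; aba->bb

  | aabbaabbb => bbaabbb => bbbbb
  | babb => bab => ba
  | bbbbb
  | aabbaaab => bbaaab => bbab => bba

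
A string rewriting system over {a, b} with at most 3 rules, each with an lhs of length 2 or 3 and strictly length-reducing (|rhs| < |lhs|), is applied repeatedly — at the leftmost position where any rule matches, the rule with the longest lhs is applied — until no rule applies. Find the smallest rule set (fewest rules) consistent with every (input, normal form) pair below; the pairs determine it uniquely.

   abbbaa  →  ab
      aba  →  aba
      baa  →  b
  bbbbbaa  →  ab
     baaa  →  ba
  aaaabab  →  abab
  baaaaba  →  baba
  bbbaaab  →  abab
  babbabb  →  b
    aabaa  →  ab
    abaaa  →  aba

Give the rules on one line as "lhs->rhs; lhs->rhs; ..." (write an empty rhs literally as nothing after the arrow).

  | abbbaa => aabaa => abaa => ab
  | aba
  | baa => b
  | bbbbbaa => abbbaa => aabaa => abaa => ab

aa->; aab->ab; bb->a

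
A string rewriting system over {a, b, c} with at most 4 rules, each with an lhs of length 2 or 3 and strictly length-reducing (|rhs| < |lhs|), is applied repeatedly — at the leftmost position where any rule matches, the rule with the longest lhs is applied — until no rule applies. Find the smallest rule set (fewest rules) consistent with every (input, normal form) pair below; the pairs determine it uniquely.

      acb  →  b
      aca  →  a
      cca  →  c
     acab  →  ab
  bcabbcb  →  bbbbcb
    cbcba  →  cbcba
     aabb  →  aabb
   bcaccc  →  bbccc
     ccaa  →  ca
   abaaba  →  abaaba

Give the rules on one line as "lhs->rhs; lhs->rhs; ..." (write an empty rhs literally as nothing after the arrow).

ac->; bca->bb; cca->c

  | acb => b
  | aca => a
  | cca => c
  | acab => ab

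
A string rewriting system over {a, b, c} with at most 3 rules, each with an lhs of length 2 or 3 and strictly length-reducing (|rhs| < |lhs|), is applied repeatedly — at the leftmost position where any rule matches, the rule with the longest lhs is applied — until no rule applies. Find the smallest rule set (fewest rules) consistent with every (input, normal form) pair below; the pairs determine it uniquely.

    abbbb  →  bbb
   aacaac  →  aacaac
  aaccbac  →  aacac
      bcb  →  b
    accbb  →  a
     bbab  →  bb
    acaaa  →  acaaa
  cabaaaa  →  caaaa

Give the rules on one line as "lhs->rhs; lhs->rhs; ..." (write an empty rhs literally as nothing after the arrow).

  | abbbb => bbb
  | aacaac
  | aaccbac => aacac
  | bcb => b

ab->; cb->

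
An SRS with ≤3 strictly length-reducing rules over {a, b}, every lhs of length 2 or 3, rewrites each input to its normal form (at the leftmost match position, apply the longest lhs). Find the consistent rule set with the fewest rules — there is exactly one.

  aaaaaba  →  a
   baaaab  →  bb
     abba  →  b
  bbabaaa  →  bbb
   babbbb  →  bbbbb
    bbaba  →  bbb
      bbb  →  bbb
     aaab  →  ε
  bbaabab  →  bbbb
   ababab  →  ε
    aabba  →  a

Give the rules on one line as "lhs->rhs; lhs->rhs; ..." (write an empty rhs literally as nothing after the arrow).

aaa->a; ab->; ba->b

  | aaaaaba => aaaba => aba => a
  | baaaab => baaab => baab => bab => bb
  | abba => ba => b
  | bbabaaa => bbbaaa => bbbaa => bbba => bbb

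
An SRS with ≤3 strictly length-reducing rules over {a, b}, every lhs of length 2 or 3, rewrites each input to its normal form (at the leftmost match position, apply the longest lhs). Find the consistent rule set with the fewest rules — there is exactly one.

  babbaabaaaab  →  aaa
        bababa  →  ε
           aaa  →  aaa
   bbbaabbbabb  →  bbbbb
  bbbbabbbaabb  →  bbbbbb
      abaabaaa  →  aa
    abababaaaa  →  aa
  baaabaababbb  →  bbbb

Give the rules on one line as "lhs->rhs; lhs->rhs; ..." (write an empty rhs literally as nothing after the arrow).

  | babbaabaaaab => bbaabaaaab => babaaaab => baaaab => aaab => aaa
  | bababa => baba => ba => ε
  | aaa
  | bbbaabbbabb => bbabbbabb => bbbbabb => bbbbb

ab->a; aba->b; ba->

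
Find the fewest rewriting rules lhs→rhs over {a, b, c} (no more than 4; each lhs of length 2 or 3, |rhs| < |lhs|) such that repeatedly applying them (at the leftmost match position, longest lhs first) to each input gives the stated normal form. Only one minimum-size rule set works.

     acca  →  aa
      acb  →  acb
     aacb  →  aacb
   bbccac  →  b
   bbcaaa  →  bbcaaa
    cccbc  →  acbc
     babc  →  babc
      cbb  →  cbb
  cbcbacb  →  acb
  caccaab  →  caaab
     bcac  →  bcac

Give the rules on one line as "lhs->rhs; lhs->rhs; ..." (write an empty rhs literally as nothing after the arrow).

bac->cc; cc->; ccc->ac

  | acca => aa
  | acb
  | aacb
  | bbccac => bbac => bcc => b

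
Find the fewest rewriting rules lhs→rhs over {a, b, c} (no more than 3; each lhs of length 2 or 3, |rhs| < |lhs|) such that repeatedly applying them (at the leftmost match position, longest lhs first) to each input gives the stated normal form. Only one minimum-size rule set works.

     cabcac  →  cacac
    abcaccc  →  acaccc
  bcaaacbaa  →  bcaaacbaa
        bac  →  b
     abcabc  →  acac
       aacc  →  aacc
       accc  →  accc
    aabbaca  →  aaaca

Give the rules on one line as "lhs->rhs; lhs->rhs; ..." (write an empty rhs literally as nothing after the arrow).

ab->a; bac->b

  | cabcac => cacac
  | abcaccc => acaccc
  | bcaaacbaa
  | bac => b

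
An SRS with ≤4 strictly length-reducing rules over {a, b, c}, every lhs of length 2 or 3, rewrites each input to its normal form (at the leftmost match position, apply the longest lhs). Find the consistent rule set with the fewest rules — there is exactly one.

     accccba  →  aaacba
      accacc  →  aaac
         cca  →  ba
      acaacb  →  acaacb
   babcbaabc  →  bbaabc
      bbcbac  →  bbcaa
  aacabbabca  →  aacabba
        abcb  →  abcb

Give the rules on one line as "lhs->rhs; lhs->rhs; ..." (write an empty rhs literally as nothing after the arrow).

bab->c; bac->aa; cc->b; ccc->aa

  | accccba => aaacba
  | accacc => abacc => aaac
  | cca => ba
  | acaacb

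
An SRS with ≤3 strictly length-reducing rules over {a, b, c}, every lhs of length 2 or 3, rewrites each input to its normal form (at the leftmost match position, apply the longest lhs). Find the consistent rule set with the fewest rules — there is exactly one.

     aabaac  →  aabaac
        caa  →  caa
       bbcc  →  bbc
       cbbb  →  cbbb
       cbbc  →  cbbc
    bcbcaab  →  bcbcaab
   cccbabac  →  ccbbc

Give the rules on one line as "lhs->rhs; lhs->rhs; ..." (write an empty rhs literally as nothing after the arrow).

bcc->bc; cba->bc

  | aabaac
  | caa
  | bbcc => bbc
  | cbbb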